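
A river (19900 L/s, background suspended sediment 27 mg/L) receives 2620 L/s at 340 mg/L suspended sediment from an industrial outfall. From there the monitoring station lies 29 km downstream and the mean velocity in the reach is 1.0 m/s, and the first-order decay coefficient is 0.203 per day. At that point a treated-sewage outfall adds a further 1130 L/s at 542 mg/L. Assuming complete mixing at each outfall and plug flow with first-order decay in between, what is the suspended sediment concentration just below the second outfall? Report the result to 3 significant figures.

Mixed concentration C = ΣQC/ΣQ = (19900·27.00 + 2620·340.0) / 22520 = 1428000/22520 = 63.41 mg/L; combined flow 22520 L/s.
Travel time t = 29·1000 / 1.0 = 29000 s = 8.056 h.
After decay, C = 63.41 × e^(−kt) = 63.41 × 0.9341 = 59.24 mg/L.
At the second outfall, C = (22520·59.24 + 1130·542.0) / (22520 + 1130) = 82.30 mg/L.

82.3 mg/L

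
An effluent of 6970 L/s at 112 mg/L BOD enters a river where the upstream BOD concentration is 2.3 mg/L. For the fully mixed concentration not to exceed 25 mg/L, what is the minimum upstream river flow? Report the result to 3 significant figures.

Set C_mix = 25: (Q·2.300 + 6970·112.0) / (Q + 6970) = 25
→ Q = 6970·(112.0 − 25)/(25 − 2.300) = 26710 L/s.

26700 L/s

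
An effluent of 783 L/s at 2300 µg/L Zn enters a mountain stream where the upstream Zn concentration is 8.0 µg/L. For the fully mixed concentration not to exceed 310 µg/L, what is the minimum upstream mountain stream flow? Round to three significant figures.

Set C_mix = 310: (Q·8.000 + 783.0·2300) / (Q + 783.0) = 310
→ Q = 783.0·(2300 − 310)/(310 − 8.000) = 5160 L/s.

5160 L/s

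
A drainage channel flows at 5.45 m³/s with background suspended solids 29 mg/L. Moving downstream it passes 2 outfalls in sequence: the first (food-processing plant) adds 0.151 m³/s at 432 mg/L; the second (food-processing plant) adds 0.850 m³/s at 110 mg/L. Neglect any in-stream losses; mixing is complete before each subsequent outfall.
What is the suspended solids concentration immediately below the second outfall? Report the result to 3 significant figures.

49.1 mg/L

After outfall 1: Q = 5.450 + 0.1510 = 5.601 m³/s; C = (5.450·29.00 + 0.1510·432.0)/5.601 = 39.86 mg/L.
After outfall 2: Q = 5.601 + 0.8500 = 6.451 m³/s; C = (5.601·39.86 + 0.8500·110.0)/6.451 = 49.11 mg/L.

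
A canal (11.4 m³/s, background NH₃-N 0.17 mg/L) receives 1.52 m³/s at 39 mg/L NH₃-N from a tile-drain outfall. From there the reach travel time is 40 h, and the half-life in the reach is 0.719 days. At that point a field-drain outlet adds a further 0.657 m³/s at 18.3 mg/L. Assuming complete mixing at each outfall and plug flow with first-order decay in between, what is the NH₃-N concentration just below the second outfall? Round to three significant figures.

Mass balance: C = (11.40·0.1700 + 1.520·39.00) / 12.92 = 61.22/12.92 = 4.738 mg/L; combined flow 12.92 m³/s.
Half-life 0.719 d → k = ln 2 / 0.719 = 0.9640 d⁻¹.
Decay over the reach: 4.738·exp(−kt) = 4.738·0.2005 = 0.9502 mg/L.
At the second outfall, C = (12.92·0.9502 + 0.6570·18.30) / (12.92 + 0.6570) = 1.790 mg/L.

1.79 mg/L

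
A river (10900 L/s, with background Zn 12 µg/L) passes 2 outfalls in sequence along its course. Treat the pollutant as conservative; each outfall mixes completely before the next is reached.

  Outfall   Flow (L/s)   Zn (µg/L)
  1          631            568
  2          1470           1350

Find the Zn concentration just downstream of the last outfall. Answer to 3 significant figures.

Below outfall 1: Q → 11530 L/s, C = (10900·12.00 + 631.0·568.0)/11530 = 42.43 µg/L.
Below outfall 2: Q → 13000 L/s, C = (11530·42.43 + 1470·1350)/13000 = 190.3 µg/L.

190 µg/L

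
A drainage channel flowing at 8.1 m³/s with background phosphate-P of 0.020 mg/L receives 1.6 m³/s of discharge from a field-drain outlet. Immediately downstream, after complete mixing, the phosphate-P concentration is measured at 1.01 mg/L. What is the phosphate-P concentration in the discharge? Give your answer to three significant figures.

Mass balance: 8.100·0.02000 + 1.600·Cₑ = 9.700·1.010
→ Cₑ = (9.700·1.010 − 8.100·0.02000) / 1.600 = 6.022 mg/L.

6.02 mg/L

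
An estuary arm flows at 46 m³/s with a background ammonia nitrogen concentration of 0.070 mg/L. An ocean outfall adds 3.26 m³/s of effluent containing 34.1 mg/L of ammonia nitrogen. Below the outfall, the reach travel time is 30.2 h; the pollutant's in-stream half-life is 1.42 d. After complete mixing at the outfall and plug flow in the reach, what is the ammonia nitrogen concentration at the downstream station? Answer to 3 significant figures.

Mass balance: C = (46.00·0.07000 + 3.260·34.10) / 49.26 = 114.4/49.26 = 2.322 mg/L.
Half-life 1.42 d → k = ln 2 / 1.42 = 0.4881 d⁻¹.
After decay, C = 2.322 × e^(−kt) = 2.322 × 0.5411 = 1.256 mg/L.

1.26 mg/L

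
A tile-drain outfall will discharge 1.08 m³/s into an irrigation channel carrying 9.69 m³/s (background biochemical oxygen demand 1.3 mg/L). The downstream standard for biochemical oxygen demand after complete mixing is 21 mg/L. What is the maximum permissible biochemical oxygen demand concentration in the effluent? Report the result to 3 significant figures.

198 mg/L

At the limit, (Qr·Cr + Qe·Cₑ)/(Qr + Qe) = 21:
Cₑ = (10.77·21 − 9.690·1.300) / 1.080 = 197.8 mg/L.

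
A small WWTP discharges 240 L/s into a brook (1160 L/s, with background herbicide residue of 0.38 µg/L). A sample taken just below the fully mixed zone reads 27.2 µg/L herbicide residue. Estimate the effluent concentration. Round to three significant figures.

157 µg/L

Mass balance: 1160·0.3800 + 240.0·Cₑ = 1400·27.20
→ Cₑ = (1400·27.20 − 1160·0.3800) / 240.0 = 156.8 µg/L.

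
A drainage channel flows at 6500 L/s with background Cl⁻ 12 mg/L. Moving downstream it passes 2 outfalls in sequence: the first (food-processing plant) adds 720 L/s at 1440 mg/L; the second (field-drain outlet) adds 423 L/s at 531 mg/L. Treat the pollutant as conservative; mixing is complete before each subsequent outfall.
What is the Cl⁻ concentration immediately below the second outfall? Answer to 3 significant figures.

175 mg/L

Outfall 1: combined Q = 7220 L/s; C = (6500·12.00 + 720.0·1440)/7220 = 154.4 mg/L.
Outfall 2: combined Q = 7643 L/s; C = (7220·154.4 + 423.0·531.0)/7643 = 175.2 mg/L.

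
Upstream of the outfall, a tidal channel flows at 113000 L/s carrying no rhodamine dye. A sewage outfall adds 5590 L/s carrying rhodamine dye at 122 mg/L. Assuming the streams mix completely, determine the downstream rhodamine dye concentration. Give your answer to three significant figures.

5.75 mg/L

After mixing, C = (113000·0 + 5590·122.0) / 118600 = 682000/118600 = 5.751 mg/L.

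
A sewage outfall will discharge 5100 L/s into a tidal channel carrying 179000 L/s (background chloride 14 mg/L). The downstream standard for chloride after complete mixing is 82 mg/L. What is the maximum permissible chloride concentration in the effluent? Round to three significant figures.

2470 mg/L

At the limit, (Qr·Cr + Qe·Cₑ)/(Qr + Qe) = 82:
Cₑ = (184100·82 − 179000·14.00) / 5100 = 2469 mg/L.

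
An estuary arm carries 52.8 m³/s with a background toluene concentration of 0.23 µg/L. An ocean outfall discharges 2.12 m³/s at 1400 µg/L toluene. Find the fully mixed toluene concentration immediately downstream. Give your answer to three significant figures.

54.3 µg/L

Mass balance: C = (52.80·0.2300 + 2.120·1400) / 54.92 = 2980/54.92 = 54.26 µg/L.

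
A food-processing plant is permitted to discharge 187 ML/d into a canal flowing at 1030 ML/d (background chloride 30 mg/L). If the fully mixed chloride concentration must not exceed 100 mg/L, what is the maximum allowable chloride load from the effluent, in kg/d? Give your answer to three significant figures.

Mass balance at the limit: 1030·30.00 + 187.0·Cₑ = 1217·100 → Cₑ = 485.6 mg/L.
187.0 ML/d = 2.164 m³/s. Load = 2.164 m³/s × 485.6 g/m³ × 86 400 s/d = 90800 kg/d.

90800 kg/d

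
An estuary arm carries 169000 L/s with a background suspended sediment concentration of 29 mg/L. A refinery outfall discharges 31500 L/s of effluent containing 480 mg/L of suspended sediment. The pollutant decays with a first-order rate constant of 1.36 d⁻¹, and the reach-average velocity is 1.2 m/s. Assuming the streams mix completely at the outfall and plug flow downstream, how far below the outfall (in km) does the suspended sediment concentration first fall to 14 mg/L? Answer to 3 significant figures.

After mixing, C = (169000·29.00 + 31500·480.0) / 200500 = 20020000/200500 = 99.86 mg/L.
Set 99.86·exp(−k·t) = 14 → t = ln(99.86/14)/k = 124800 s = 34.67 h.
Distance = v·t = 1.2·124800 = 149800 m = 149.8 km.

150 km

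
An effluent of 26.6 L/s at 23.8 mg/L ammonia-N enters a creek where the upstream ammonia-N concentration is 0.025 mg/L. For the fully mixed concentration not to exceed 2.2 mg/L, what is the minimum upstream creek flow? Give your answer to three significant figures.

264 L/s

Set C_mix = 2.2: (Q·0.02500 + 26.60·23.80) / (Q + 26.60) = 2.2
→ Q = 26.60·(23.80 − 2.2)/(2.2 − 0.02500) = 264.2 L/s.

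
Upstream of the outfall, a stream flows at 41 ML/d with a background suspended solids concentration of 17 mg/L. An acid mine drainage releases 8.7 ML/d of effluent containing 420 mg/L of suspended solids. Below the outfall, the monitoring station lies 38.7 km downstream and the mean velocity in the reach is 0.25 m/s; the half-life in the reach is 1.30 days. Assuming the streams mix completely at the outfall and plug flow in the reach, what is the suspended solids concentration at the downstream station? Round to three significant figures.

Mass balance: C = (41.00·17.00 + 8.700·420.0) / 49.70 = 4351/49.70 = 87.55 mg/L.
Travel time t = 38.7·1000 / 0.25 = 154800 s = 43.00 h.
Half-life 1.30 d → k = ln 2 / 1.30 = 0.5332 d⁻¹.
After decay, C = 87.55 × e^(−kt) = 87.55 × 0.3847 = 33.68 mg/L.

33.7 mg/L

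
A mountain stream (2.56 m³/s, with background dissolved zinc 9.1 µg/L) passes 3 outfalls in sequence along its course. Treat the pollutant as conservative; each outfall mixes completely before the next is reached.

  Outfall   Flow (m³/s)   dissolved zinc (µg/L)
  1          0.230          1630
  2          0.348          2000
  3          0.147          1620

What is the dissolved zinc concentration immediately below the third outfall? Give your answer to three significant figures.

406 µg/L

Outfall 1: combined Q = 2.790 m³/s; C = (2.560·9.100 + 0.2300·1630)/2.790 = 142.7 µg/L.
Outfall 2: combined Q = 3.138 m³/s; C = (2.790·142.7 + 0.3480·2000)/3.138 = 348.7 µg/L.
Outfall 3: combined Q = 3.285 m³/s; C = (3.138·348.7 + 0.1470·1620)/3.285 = 405.6 µg/L.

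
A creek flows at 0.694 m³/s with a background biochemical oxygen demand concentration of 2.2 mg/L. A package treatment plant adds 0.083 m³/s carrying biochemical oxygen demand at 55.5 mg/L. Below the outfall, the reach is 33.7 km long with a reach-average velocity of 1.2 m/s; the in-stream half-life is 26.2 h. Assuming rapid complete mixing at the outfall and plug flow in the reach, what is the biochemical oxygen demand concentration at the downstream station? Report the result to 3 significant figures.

Mass balance: C = (0.6940·2.200 + 0.08300·55.50) / 0.7770 = 6.133/0.7770 = 7.894 mg/L.
Travel time t = 33.7·1000 / 1.2 = 28080 s = 7.801 h.
Half-life 26.2 h → k = ln 2 / 26.2 = 0.02646 h⁻¹ = 0.6349 d⁻¹.
Decay over the reach: 7.894·exp(−kt) = 7.894·0.8135 = 6.422 mg/L.

6.42 mg/L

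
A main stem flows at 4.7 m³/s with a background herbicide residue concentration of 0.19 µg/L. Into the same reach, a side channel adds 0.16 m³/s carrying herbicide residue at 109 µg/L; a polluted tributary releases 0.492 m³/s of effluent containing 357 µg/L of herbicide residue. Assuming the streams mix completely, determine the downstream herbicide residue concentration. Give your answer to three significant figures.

Conservation of mass: C = (4.700·0.1900 + 0.1600·109.0 + 0.4920·357.0) / 5.352 = 194.0/5.352 = 36.24 µg/L.

36.2 µg/L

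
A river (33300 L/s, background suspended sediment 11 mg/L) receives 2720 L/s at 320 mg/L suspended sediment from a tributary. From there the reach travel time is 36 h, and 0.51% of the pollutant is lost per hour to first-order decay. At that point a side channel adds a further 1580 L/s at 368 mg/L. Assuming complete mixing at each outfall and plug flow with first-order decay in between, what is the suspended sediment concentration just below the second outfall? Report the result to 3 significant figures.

42.8 mg/L

Conservation of mass: C = (33300·11.00 + 2720·320.0) / 36020 = 1237000/36020 = 34.33 mg/L; combined flow 36020 L/s.
0.51%/h lost → k = −ln(1 − 0.0051) = 0.005113 h⁻¹.
Applying C = C₀e^(−kt): 34.33 × 0.8319 = 28.56 mg/L.
At the second outfall, C = (36020·28.56 + 1580·368.0) / (36020 + 1580) = 42.83 mg/L.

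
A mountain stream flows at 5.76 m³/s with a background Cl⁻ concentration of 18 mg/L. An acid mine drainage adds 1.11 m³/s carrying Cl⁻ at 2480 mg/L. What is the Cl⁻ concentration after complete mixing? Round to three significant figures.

Conservation of mass: C = (5.760·18.00 + 1.110·2480) / 6.870 = 2856/6.870 = 415.8 mg/L.

416 mg/L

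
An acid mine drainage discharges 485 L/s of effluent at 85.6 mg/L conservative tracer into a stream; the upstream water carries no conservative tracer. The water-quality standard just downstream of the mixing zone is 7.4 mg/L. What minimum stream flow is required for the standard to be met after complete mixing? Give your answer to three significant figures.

Set C_mix = 7.4: (Q·0 + 485.0·85.60) / (Q + 485.0) = 7.4
→ Q = 485.0·(85.60 − 7.4)/(7.4 − 0) = 5125 L/s.

5130 L/s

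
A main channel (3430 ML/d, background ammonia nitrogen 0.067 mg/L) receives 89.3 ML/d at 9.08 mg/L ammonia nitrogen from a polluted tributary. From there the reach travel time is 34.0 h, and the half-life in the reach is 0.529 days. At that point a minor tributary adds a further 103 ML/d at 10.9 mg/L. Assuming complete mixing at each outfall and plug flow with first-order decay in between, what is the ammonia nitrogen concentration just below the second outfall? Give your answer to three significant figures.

0.355 mg/L

Flow-weighted average: C = (3430·0.06700 + 89.30·9.080) / 3519 = 1041/3519 = 0.2957 mg/L; combined flow 3519 ML/d.
Half-life 0.529 d → k = ln 2 / 0.529 = 1.310 d⁻¹.
Applying C = C₀e^(−kt): 0.2957 × 0.1563 = 0.04621 mg/L.
At the second outfall, C = (3519·0.04621 + 103.0·10.90) / (3519 + 103.0) = 0.3548 mg/L.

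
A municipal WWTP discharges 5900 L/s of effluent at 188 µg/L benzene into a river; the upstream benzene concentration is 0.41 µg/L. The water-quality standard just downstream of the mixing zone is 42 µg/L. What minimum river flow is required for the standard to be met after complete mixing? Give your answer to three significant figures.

Set C_mix = 42: (Q·0.4100 + 5900·188.0) / (Q + 5900) = 42
→ Q = 5900·(188.0 − 42)/(42 − 0.4100) = 20710 L/s.

20700 L/s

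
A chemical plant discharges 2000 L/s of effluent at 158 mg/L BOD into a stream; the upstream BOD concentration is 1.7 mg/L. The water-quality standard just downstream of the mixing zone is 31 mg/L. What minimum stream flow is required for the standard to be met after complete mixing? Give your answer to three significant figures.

Set C_mix = 31: (Q·1.700 + 2000·158.0) / (Q + 2000) = 31
→ Q = 2000·(158.0 − 31)/(31 − 1.700) = 8669 L/s.

8670 L/s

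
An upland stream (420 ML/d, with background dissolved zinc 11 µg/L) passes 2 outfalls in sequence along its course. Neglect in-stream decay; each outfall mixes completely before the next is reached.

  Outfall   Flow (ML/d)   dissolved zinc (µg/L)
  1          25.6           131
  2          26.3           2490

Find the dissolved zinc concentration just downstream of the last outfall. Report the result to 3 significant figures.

Below outfall 1: Q → 445.6 ML/d, C = (420.0·11.00 + 25.60·131.0)/445.6 = 17.89 µg/L.
Below outfall 2: Q → 471.9 ML/d, C = (445.6·17.89 + 26.30·2490)/471.9 = 155.7 µg/L.

156 µg/L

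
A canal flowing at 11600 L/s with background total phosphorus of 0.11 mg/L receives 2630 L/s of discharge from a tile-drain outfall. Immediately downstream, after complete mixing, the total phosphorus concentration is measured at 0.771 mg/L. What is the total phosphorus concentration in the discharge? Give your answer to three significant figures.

3.69 mg/L

Mass balance: 11600·0.1100 + 2630·Cₑ = 14230·0.7710
→ Cₑ = (14230·0.7710 − 11600·0.1100) / 2630 = 3.686 mg/L.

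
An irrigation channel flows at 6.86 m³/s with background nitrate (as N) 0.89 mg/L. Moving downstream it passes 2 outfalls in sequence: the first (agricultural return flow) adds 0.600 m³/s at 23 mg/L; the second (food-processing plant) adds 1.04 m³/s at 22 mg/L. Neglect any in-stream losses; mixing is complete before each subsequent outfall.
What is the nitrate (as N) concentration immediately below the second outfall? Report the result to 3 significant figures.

Below outfall 1: Q → 7.460 m³/s, C = (6.860·0.8900 + 0.6000·23.00)/7.460 = 2.668 mg/L.
Below outfall 2: Q → 8.500 m³/s, C = (7.460·2.668 + 1.040·22.00)/8.500 = 5.034 mg/L.

5.03 mg/L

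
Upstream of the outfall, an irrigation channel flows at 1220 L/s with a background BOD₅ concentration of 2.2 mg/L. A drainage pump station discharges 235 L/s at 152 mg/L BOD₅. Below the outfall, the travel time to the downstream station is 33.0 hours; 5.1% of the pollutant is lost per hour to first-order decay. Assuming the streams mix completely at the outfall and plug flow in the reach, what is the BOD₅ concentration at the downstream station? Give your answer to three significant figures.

Mass balance: C = (1220·2.200 + 235.0·152.0) / 1455 = 38400/1455 = 26.39 mg/L.
5.1%/h lost → k = −ln(1 − 0.051) = 0.05235 h⁻¹.
Decay over the reach: 26.39·exp(−kt) = 26.39·0.1777 = 4.691 mg/L.

4.69 mg/L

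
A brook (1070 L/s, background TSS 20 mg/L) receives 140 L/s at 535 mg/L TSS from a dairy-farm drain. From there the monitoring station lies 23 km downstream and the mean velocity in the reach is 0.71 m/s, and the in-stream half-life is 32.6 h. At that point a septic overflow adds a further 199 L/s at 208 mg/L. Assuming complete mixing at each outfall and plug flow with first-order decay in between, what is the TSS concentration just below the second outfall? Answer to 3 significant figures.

After mixing, C = (1070·20.00 + 140.0·535.0) / 1210 = 96300/1210 = 79.59 mg/L; combined flow 1210 L/s.
Travel time t = 23·1000 / 0.71 = 32390 s = 8.998 h.
Half-life 32.6 h → k = ln 2 / 32.6 = 0.02126 h⁻¹ = 0.5103 d⁻¹.
First-order decay: C = 79.59·exp(−k·t) = 79.59·0.8259 = 65.73 mg/L.
At the second outfall, C = (1210·65.73 + 199.0·208.0) / (1210 + 199.0) = 85.82 mg/L.

85.8 mg/L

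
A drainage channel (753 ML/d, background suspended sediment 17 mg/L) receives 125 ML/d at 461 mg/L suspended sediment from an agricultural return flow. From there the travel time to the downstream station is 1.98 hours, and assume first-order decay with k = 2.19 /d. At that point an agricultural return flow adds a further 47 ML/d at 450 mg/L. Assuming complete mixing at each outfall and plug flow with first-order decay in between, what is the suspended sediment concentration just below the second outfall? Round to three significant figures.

86.4 mg/L

Mass balance: C = (753.0·17.00 + 125.0·461.0) / 878.0 = 70430/878.0 = 80.21 mg/L; combined flow 878.0 ML/d.
Decay over the reach: 80.21·exp(−kt) = 80.21·0.8347 = 66.95 mg/L.
At the second outfall, C = (878.0·66.95 + 47.00·450.0) / (878.0 + 47.00) = 86.42 mg/L.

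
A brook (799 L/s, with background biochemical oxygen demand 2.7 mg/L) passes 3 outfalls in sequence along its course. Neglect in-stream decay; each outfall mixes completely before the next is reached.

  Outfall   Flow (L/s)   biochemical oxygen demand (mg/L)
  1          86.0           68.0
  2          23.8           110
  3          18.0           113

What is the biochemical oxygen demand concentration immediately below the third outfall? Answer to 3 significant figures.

13.7 mg/L

Outfall 1: combined Q = 885.0 L/s; C = (799.0·2.700 + 86.00·68.00)/885.0 = 9.046 mg/L.
Outfall 2: combined Q = 908.8 L/s; C = (885.0·9.046 + 23.80·110.0)/908.8 = 11.69 mg/L.
Outfall 3: combined Q = 926.8 L/s; C = (908.8·11.69 + 18.00·113.0)/926.8 = 13.66 mg/L.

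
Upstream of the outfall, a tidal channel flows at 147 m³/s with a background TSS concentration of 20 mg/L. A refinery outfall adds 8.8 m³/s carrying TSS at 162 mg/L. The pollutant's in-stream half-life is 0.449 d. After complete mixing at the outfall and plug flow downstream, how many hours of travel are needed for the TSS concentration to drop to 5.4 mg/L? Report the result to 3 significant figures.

After mixing, C = (147.0·20.00 + 8.800·162.0) / 155.8 = 4366/155.8 = 28.02 mg/L.
Half-life 0.449 d → k = ln 2 / 0.449 = 1.544 d⁻¹.
28.02·exp(−k·t) = 5.4 → t = ln(28.02/5.4)/k = 92150 s = 25.60 h.

25.6 h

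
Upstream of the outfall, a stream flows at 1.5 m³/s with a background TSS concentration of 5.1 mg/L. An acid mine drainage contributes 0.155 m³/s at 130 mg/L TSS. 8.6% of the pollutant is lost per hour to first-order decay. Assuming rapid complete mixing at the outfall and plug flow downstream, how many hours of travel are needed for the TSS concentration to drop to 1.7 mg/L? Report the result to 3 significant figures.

25.5 h

Conservation of mass: C = (1.500·5.100 + 0.1550·130.0) / 1.655 = 27.80/1.655 = 16.80 mg/L.
8.6%/h lost → k = −ln(1 − 0.086) = 0.08992 h⁻¹.
16.80·exp(−k·t) = 1.7 → t = ln(16.80/1.7)/k = 91700 s = 25.47 h.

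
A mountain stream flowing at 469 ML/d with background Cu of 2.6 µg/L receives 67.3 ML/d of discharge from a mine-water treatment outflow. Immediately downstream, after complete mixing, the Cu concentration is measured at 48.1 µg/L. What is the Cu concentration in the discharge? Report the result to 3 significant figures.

365 µg/L

Mass balance: 469.0·2.600 + 67.30·Cₑ = 536.3·48.10
→ Cₑ = (536.3·48.10 − 469.0·2.600) / 67.30 = 365.2 µg/L.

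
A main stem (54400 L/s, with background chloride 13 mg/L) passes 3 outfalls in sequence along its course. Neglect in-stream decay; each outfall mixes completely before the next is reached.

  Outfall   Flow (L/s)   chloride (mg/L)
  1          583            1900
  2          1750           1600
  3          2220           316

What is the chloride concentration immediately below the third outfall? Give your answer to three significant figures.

After outfall 1: Q = 54400 + 583.0 = 54980 L/s; C = (54400·13.00 + 583.0·1900)/54980 = 33.01 mg/L.
After outfall 2: Q = 54980 + 1750 = 56730 L/s; C = (54980·33.01 + 1750·1600)/56730 = 81.34 mg/L.
After outfall 3: Q = 56730 + 2220 = 58950 L/s; C = (56730·81.34 + 2220·316.0)/58950 = 90.18 mg/L.

90.2 mg/L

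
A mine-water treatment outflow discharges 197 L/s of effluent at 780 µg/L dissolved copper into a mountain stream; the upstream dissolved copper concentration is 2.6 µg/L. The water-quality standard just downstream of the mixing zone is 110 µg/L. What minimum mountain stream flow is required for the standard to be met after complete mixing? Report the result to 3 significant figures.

1230 L/s

Set C_mix = 110: (Q·2.600 + 197.0·780.0) / (Q + 197.0) = 110
→ Q = 197.0·(780.0 − 110)/(110 − 2.600) = 1229 L/s.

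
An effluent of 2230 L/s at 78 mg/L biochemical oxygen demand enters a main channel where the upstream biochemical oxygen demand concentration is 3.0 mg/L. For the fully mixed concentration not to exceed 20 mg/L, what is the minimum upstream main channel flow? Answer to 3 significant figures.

Set C_mix = 20: (Q·3.000 + 2230·78.00) / (Q + 2230) = 20
→ Q = 2230·(78.00 − 20)/(20 − 3.000) = 7608 L/s.

7610 L/s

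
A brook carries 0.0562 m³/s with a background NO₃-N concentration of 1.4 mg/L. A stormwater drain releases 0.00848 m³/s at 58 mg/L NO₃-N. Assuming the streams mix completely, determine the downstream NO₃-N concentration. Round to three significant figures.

Mixed concentration C = ΣQC/ΣQ = (0.05620·1.400 + 0.008480·58.00) / 0.06468 = 0.5705/0.06468 = 8.821 mg/L.

8.82 mg/L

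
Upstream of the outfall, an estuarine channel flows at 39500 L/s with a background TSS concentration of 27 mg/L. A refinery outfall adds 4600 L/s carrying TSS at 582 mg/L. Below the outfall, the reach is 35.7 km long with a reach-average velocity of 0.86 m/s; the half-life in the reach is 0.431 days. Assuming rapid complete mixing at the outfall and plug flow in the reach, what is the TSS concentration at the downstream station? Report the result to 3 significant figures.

Mixed concentration C = ΣQC/ΣQ = (39500·27.00 + 4600·582.0) / 44100 = 3744000/44100 = 84.89 mg/L.
Travel time t = 35.7·1000 / 0.86 = 41510 s = 11.53 h.
Half-life 0.431 d → k = ln 2 / 0.431 = 1.608 d⁻¹.
Applying C = C₀e^(−kt): 84.89 × 0.4618 = 39.20 mg/L.

39.2 mg/L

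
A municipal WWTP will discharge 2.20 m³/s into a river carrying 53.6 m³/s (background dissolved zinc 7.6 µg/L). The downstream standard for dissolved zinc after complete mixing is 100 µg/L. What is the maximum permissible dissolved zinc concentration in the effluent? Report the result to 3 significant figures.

At the limit, (Qr·Cr + Qe·Cₑ)/(Qr + Qe) = 100:
Cₑ = (55.80·100 − 53.60·7.600) / 2.200 = 2351 µg/L.

2350 µg/L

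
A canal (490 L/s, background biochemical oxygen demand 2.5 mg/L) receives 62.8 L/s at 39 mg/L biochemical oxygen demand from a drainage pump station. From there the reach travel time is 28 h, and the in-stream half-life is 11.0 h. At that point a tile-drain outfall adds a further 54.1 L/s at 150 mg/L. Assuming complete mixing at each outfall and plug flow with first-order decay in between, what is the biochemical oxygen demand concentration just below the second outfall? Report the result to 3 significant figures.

14.4 mg/L

Flow-weighted average: C = (490.0·2.500 + 62.80·39.00) / 552.8 = 3674/552.8 = 6.647 mg/L; combined flow 552.8 L/s.
Half-life 11.0 h → k = ln 2 / 11.0 = 0.06301 h⁻¹ = 1.512 d⁻¹.
After decay, C = 6.647 × e^(−kt) = 6.647 × 0.1713 = 1.139 mg/L.
Second outfall: C = (552.8·1.139 + 54.10·150.0)/606.9 = 14.41 mg/L.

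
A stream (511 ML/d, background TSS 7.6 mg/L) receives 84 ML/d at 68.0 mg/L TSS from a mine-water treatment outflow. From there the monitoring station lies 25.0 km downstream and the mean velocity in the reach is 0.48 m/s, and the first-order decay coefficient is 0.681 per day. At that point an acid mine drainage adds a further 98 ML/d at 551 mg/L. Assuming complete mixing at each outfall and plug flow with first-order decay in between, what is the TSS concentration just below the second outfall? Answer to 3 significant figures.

87.1 mg/L

Conservation of mass: C = (511.0·7.600 + 84.00·68.00) / 595.0 = 9596/595.0 = 16.13 mg/L; combined flow 595.0 ML/d.
Travel time t = 25.0·1000 / 0.48 = 52080 s = 14.47 h.
After decay, C = 16.13 × e^(−kt) = 16.13 × 0.6633 = 10.70 mg/L.
At the second outfall, C = (595.0·10.70 + 98.00·551.0) / (595.0 + 98.00) = 87.10 mg/L.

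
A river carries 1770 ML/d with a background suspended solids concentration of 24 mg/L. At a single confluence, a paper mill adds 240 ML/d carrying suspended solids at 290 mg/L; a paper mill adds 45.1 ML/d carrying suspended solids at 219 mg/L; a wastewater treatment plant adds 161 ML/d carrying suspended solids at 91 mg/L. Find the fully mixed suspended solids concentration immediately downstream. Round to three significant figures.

61.6 mg/L

Mass balance: C = (1770·24.00 + 240.0·290.0 + 45.10·219.0 + 161.0·91.00) / 2216 = 136600/2216 = 61.64 mg/L.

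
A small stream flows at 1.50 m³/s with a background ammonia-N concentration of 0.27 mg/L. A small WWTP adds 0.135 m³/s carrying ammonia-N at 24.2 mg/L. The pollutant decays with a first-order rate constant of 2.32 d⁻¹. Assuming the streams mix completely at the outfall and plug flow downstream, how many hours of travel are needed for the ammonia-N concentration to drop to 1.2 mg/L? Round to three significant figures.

Flow-weighted average: C = (1.500·0.2700 + 0.1350·24.20) / 1.635 = 3.672/1.635 = 2.246 mg/L.
2.246·exp(−k·t) = 1.2 → t = ln(2.246/1.2)/k = 23340 s = 6.484 h.

6.48 h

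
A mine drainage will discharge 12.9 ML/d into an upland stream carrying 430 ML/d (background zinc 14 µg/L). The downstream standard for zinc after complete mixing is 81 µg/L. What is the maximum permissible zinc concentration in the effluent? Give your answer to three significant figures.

2310 µg/L

At the limit, (Qr·Cr + Qe·Cₑ)/(Qr + Qe) = 81:
Cₑ = (442.9·81 − 430.0·14.00) / 12.90 = 2314 µg/L.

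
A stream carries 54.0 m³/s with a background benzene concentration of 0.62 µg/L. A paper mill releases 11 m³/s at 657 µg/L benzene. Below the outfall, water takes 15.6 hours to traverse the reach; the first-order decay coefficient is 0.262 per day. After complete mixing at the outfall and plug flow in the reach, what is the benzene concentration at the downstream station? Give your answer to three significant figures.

94.2 µg/L

Mixed concentration C = ΣQC/ΣQ = (54.00·0.6200 + 11.00·657.0) / 65.00 = 7260/65.00 = 111.7 µg/L.
After decay, C = 111.7 × e^(−kt) = 111.7 × 0.8434 = 94.21 µg/L.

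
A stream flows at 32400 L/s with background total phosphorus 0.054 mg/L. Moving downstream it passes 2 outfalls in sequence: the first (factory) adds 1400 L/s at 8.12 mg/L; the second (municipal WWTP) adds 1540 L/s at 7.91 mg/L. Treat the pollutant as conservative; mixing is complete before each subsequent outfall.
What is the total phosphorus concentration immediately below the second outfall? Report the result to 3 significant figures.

0.716 mg/L

After outfall 1: Q = 32400 + 1400 = 33800 L/s; C = (32400·0.05400 + 1400·8.120)/33800 = 0.3881 mg/L.
After outfall 2: Q = 33800 + 1540 = 35340 L/s; C = (33800·0.3881 + 1540·7.910)/35340 = 0.7159 mg/L.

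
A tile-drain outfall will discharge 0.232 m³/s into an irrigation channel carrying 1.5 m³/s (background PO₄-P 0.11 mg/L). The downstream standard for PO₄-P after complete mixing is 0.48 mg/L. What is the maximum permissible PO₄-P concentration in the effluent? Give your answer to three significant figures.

2.87 mg/L

At the limit, (Qr·Cr + Qe·Cₑ)/(Qr + Qe) = 0.48:
Cₑ = (1.732·0.48 − 1.500·0.1100) / 0.2320 = 2.872 mg/L.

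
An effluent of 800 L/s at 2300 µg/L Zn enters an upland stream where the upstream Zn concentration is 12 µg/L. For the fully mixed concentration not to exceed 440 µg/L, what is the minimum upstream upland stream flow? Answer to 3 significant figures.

3480 L/s

Set C_mix = 440: (Q·12.00 + 800.0·2300) / (Q + 800.0) = 440
→ Q = 800.0·(2300 − 440)/(440 − 12.00) = 3477 L/s.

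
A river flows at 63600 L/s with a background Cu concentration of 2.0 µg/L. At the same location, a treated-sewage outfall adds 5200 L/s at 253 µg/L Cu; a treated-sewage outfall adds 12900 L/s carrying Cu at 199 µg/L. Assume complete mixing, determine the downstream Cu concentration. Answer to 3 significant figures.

49.1 µg/L

Conservation of mass: C = (63600·2.000 + 5200·253.0 + 12900·199.0) / 81700 = 4010000/81700 = 49.08 µg/L.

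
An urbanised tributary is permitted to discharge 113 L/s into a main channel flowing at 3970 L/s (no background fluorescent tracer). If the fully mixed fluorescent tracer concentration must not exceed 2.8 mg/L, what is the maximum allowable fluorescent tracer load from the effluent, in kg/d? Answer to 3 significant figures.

Mass balance at the limit: 3970·0 + 113.0·Cₑ = 4083·2.8 → Cₑ = 101.2 mg/L.
113.0 L/s = 0.1130 m³/s. Load = 0.1130 m³/s × 101.2 g/m³ × 86 400 s/d = 987.8 kg/d.

988 kg/d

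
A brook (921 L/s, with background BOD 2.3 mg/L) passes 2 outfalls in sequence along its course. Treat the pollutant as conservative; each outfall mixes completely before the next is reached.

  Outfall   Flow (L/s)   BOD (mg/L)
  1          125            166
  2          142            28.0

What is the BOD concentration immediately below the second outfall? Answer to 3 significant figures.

Outfall 1: combined Q = 1046 L/s; C = (921.0·2.300 + 125.0·166.0)/1046 = 21.86 mg/L.
Outfall 2: combined Q = 1188 L/s; C = (1046·21.86 + 142.0·28.00)/1188 = 22.60 mg/L.

22.6 mg/L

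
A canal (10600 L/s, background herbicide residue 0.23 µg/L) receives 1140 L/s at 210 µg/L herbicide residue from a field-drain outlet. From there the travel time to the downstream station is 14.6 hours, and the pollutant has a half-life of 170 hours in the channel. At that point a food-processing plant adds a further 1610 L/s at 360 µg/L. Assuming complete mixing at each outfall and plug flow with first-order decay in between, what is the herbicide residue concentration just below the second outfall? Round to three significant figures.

Mixed concentration C = ΣQC/ΣQ = (10600·0.2300 + 1140·210.0) / 11740 = 241800/11740 = 20.60 µg/L; combined flow 11740 L/s.
Half-life 170 h → k = ln 2 / 170 = 0.004077 h⁻¹ = 0.09786 d⁻¹.
First-order decay: C = 20.60·exp(−k·t) = 20.60·0.9422 = 19.41 µg/L.
At the second outfall, C = (11740·19.41 + 1610·360.0) / (11740 + 1610) = 60.48 µg/L.

60.5 µg/L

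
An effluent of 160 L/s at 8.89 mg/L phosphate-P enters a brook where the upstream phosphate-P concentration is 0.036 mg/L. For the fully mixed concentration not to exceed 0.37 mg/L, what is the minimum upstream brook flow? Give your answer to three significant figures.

Set C_mix = 0.37: (Q·0.03600 + 160.0·8.890) / (Q + 160.0) = 0.37
→ Q = 160.0·(8.890 − 0.37)/(0.37 − 0.03600) = 4081 L/s.

4080 L/s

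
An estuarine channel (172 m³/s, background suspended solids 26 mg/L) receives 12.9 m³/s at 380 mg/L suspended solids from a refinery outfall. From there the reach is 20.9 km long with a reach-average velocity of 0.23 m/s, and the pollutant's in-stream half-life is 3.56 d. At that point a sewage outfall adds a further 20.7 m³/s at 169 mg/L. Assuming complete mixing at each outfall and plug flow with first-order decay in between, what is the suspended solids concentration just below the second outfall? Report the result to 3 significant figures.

54.2 mg/L

Conservation of mass: C = (172.0·26.00 + 12.90·380.0) / 184.9 = 9374/184.9 = 50.70 mg/L; combined flow 184.9 m³/s.
Travel time t = 20.9·1000 / 0.23 = 90870 s = 25.24 h.
Half-life 3.56 d → k = ln 2 / 3.56 = 0.1947 d⁻¹.
First-order decay: C = 50.70·exp(−k·t) = 50.70·0.8148 = 41.31 mg/L.
Second outfall: C = (184.9·41.31 + 20.70·169.0)/205.6 = 54.17 mg/L.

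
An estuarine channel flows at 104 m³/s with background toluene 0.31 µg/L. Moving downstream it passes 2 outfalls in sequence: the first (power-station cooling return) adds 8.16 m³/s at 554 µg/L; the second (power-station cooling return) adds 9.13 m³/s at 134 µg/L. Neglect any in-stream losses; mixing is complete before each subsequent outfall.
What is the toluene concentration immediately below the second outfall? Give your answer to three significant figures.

47.6 µg/L

Outfall 1: combined Q = 112.2 m³/s; C = (104.0·0.3100 + 8.160·554.0)/112.2 = 40.59 µg/L.
Outfall 2: combined Q = 121.3 m³/s; C = (112.2·40.59 + 9.130·134.0)/121.3 = 47.62 µg/L.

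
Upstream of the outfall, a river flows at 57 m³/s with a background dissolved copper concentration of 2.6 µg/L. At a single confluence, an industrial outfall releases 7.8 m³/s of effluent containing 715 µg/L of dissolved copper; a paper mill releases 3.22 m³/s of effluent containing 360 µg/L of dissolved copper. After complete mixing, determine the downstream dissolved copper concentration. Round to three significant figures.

Conservation of mass: C = (57.00·2.600 + 7.800·715.0 + 3.220·360.0) / 68.02 = 6884/68.02 = 101.2 µg/L.

101 µg/L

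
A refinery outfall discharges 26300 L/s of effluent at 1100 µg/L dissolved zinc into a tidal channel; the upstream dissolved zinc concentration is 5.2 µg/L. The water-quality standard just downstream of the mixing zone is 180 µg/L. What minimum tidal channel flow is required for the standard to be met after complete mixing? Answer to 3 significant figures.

Set C_mix = 180: (Q·5.200 + 26300·1100) / (Q + 26300) = 180
→ Q = 26300·(1100 − 180)/(180 − 5.200) = 138400 L/s.

138000 L/s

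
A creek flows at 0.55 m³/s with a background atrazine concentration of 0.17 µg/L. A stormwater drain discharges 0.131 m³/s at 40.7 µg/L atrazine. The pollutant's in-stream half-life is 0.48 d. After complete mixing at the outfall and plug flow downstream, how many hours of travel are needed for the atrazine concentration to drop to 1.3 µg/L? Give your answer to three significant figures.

30.1 h

Mass balance: C = (0.5500·0.1700 + 0.1310·40.70) / 0.6810 = 5.425/0.6810 = 7.967 µg/L.
Half-life 0.48 d → k = ln 2 / 0.48 = 1.444 d⁻¹.
7.967·exp(−k·t) = 1.3 → t = ln(7.967/1.3)/k = 108500 s = 30.13 h.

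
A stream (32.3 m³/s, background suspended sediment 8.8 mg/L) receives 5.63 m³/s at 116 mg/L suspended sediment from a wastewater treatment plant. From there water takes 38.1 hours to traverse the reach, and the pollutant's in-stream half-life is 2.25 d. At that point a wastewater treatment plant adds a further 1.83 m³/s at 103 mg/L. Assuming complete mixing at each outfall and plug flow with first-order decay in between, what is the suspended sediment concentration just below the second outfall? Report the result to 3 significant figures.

Conservation of mass: C = (32.30·8.800 + 5.630·116.0) / 37.93 = 937.3/37.93 = 24.71 mg/L; combined flow 37.93 m³/s.
Half-life 2.25 d → k = ln 2 / 2.25 = 0.3081 d⁻¹.
After decay, C = 24.71 × e^(−kt) = 24.71 × 0.6132 = 15.15 mg/L.
At the second outfall, C = (37.93·15.15 + 1.830·103.0) / (37.93 + 1.830) = 19.20 mg/L.

19.2 mg/L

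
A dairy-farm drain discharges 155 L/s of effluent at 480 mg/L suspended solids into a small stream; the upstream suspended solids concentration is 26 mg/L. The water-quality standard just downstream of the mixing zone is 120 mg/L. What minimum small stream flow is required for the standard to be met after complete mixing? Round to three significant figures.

Set C_mix = 120: (Q·26.00 + 155.0·480.0) / (Q + 155.0) = 120
→ Q = 155.0·(480.0 − 120)/(120 − 26.00) = 593.6 L/s.

594 L/s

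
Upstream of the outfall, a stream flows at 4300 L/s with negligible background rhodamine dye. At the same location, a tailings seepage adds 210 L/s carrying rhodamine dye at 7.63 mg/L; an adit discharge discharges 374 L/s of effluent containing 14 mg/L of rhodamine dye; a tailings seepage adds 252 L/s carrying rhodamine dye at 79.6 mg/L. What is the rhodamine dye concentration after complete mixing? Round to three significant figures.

5.24 mg/L

After mixing, C = (4300·0 + 210.0·7.630 + 374.0·14.00 + 252.0·79.60) / 5136 = 26900/5136 = 5.237 mg/L.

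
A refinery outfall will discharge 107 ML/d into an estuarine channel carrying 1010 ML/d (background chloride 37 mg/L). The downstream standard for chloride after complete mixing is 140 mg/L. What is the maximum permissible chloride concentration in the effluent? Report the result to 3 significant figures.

At the limit, (Qr·Cr + Qe·Cₑ)/(Qr + Qe) = 140:
Cₑ = (1117·140 − 1010·37.00) / 107.0 = 1112 mg/L.

1110 mg/L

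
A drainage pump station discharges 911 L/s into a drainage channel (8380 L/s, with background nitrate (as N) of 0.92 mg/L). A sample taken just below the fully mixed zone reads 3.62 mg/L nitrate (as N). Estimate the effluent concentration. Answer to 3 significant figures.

28.5 mg/L

Mass balance: 8380·0.9200 + 911.0·Cₑ = 9291·3.620
→ Cₑ = (9291·3.620 − 8380·0.9200) / 911.0 = 28.46 mg/L.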